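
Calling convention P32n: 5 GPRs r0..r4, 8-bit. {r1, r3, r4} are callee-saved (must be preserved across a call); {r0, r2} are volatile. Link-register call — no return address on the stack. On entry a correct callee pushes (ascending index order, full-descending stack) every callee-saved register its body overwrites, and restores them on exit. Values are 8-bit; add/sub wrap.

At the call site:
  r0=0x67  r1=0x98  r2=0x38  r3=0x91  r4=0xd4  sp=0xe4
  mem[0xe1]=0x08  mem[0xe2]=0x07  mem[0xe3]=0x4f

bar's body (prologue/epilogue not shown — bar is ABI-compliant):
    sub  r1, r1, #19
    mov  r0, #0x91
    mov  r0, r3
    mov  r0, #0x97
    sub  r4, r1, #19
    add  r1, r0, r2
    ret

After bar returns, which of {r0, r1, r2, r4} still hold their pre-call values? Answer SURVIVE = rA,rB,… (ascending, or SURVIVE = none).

SURVIVE = r1,r2,r4

prologue: push r1 → mem[0xe3]=0x98, sp=0xe3
prologue: push r4 → mem[0xe2]=0xd4, sp=0xe2
body[0] sub  r1, r1, #19 → r1=0x85
body[1] mov  r0, #0x91 → r0=0x91
body[2] mov  r0, r3 → r0=0x91
body[3] mov  r0, #0x97 → r0=0x97
body[4] sub  r4, r1, #19 → r4=0x72
body[5] add  r1, r0, r2 → r1=0xcf
epilogue: pop r4=0xd4, sp=0xe3
epilogue: pop r1=0x98, sp=0xe4
r0: caller-saved, written=True
r1: callee-saved, written=True
r2: caller-saved, written=False
r4: callee-saved, written=True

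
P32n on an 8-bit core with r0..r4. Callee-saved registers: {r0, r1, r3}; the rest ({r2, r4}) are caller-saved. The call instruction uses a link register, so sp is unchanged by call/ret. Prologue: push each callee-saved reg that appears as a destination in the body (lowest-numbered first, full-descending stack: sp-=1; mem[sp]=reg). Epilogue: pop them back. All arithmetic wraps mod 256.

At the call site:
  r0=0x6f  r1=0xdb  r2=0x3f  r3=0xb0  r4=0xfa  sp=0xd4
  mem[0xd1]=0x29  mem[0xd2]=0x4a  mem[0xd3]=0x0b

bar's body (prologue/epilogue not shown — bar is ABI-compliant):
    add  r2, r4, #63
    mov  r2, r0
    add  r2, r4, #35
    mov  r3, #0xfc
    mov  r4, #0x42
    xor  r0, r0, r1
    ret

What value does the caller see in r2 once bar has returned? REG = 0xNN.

REG = 0x1d

prologue: push r0 -> mem[0xd3]=0x6f, sp=0xd3
prologue: push r3 -> mem[0xd2]=0xb0, sp=0xd2
body[0] add  r2, r4, #63 -> r2=0x39
body[1] mov  r2, r0 -> r2=0x6f
body[2] add  r2, r4, #35 -> r2=0x1d
body[3] mov  r3, #0xfc -> r3=0xfc
body[4] mov  r4, #0x42 -> r4=0x42
body[5] xor  r0, r0, r1 -> r0=0xb4
epilogue: pop r3=0xb0, sp=0xd3
epilogue: pop r0=0x6f, sp=0xd4
r2 is caller-saved -> body value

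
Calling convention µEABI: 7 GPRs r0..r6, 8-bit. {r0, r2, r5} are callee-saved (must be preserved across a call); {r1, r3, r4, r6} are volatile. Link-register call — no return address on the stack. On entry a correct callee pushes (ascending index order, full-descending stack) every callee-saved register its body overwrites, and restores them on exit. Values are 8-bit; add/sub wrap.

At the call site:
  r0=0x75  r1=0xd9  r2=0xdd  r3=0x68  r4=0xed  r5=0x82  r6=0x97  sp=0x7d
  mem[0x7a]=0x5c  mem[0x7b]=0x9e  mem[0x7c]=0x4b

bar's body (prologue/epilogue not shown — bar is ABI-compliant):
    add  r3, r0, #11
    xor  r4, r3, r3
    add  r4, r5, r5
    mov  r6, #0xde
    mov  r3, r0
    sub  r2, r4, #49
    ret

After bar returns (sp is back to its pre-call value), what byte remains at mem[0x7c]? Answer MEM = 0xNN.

prologue: push r2 → mem[0x7c]=0xdd, sp=0x7c
body[0] add  r3, r0, #11 → r3=0x80
body[1] xor  r4, r3, r3 → r4=0x00
body[2] add  r4, r5, r5 → r4=0x04
body[3] mov  r6, #0xde → r6=0xde
body[4] mov  r3, r0 → r3=0x75
body[5] sub  r2, r4, #49 → r2=0xd3
epilogue: pop r2=0xdd, sp=0x7d
prologue pushed ['r2'] at ['0x7c']

MEM = 0xdd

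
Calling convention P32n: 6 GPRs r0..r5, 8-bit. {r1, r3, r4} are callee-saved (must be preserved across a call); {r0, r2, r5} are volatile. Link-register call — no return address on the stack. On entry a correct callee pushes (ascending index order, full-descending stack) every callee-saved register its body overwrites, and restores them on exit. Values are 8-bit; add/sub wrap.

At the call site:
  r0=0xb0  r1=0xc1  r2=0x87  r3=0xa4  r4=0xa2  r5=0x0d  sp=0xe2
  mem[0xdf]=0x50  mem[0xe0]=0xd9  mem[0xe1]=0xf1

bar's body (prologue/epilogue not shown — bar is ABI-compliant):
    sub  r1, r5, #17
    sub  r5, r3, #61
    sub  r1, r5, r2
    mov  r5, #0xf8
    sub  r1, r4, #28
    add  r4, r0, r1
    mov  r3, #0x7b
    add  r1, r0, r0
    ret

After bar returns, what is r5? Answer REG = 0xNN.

prologue: push r1 → mem[0xe1]=0xc1, sp=0xe1
prologue: push r3 → mem[0xe0]=0xa4, sp=0xe0
prologue: push r4 → mem[0xdf]=0xa2, sp=0xdf
body[0] sub  r1, r5, #17 → r1=0xfc
body[1] sub  r5, r3, #61 → r5=0x67
body[2] sub  r1, r5, r2 → r1=0xe0
body[3] mov  r5, #0xf8 → r5=0xf8
body[4] sub  r1, r4, #28 → r1=0x86
body[5] add  r4, r0, r1 → r4=0x36
body[6] mov  r3, #0x7b → r3=0x7b
body[7] add  r1, r0, r0 → r1=0x60
epilogue: pop r4=0xa2, sp=0xe0
epilogue: pop r3=0xa4, sp=0xe1
epilogue: pop r1=0xc1, sp=0xe2
r5 is caller-saved → body value

REG = 0xf8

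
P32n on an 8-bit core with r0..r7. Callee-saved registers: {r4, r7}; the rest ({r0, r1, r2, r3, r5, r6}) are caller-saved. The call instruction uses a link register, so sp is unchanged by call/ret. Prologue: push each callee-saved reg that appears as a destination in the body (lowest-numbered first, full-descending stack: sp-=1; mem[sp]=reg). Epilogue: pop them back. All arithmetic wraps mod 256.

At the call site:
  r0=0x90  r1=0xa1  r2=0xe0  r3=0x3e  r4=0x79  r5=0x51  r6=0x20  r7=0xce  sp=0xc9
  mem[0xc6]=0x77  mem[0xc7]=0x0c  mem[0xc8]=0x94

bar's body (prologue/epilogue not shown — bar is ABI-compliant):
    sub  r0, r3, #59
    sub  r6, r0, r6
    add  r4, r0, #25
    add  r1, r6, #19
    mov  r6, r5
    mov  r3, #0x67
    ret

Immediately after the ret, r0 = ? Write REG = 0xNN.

prologue: push r4 → mem[0xc8]=0x79, sp=0xc8
body[0] sub  r0, r3, #59 → r0=0x03
body[1] sub  r6, r0, r6 → r6=0xe3
body[2] add  r4, r0, #25 → r4=0x1c
body[3] add  r1, r6, #19 → r1=0xf6
body[4] mov  r6, r5 → r6=0x51
body[5] mov  r3, #0x67 → r3=0x67
epilogue: pop r4=0x79, sp=0xc9
r0 is caller-saved → body value

REG = 0x03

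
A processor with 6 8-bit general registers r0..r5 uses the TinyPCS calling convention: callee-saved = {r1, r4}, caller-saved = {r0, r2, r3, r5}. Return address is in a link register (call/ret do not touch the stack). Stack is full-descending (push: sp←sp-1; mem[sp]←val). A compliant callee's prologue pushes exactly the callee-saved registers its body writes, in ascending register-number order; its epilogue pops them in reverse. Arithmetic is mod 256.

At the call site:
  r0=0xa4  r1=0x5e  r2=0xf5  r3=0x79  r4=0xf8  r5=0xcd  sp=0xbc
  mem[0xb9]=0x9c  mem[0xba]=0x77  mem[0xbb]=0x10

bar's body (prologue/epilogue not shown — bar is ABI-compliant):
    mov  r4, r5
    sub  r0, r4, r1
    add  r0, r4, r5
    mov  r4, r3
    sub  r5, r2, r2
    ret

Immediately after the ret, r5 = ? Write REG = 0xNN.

REG = 0x00

prologue: push r4 → mem[0xbb]=0xf8, sp=0xbb
body[0] mov  r4, r5 → r4=0xcd
body[1] sub  r0, r4, r1 → r0=0x6f
body[2] add  r0, r4, r5 → r0=0x9a
body[3] mov  r4, r3 → r4=0x79
body[4] sub  r5, r2, r2 → r5=0x00
epilogue: pop r4=0xf8, sp=0xbc
r5 is caller-saved → body value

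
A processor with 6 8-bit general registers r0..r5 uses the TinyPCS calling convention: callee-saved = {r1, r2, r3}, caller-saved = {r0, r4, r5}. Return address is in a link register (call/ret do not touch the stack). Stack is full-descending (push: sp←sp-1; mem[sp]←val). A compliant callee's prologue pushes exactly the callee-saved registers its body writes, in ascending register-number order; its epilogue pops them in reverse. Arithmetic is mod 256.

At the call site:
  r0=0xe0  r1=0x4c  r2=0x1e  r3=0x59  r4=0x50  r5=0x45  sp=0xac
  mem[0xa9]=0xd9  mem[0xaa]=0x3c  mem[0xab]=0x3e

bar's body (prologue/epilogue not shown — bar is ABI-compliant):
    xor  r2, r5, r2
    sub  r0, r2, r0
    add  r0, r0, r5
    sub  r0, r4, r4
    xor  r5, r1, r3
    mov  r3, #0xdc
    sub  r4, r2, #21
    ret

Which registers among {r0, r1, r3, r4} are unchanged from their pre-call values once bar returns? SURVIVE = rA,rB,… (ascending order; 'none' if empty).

prologue: push r2 -> mem[0xab]=0x1e, sp=0xab
prologue: push r3 -> mem[0xaa]=0x59, sp=0xaa
body[0] xor  r2, r5, r2 -> r2=0x5b
body[1] sub  r0, r2, r0 -> r0=0x7b
body[2] add  r0, r0, r5 -> r0=0xc0
body[3] sub  r0, r4, r4 -> r0=0x00
body[4] xor  r5, r1, r3 -> r5=0x15
body[5] mov  r3, #0xdc -> r3=0xdc
body[6] sub  r4, r2, #21 -> r4=0x46
epilogue: pop r3=0x59, sp=0xab
epilogue: pop r2=0x1e, sp=0xac
r0: caller-saved, written=True
r1: callee-saved, written=False
r3: callee-saved, written=True
r4: caller-saved, written=True

SURVIVE = r1,r3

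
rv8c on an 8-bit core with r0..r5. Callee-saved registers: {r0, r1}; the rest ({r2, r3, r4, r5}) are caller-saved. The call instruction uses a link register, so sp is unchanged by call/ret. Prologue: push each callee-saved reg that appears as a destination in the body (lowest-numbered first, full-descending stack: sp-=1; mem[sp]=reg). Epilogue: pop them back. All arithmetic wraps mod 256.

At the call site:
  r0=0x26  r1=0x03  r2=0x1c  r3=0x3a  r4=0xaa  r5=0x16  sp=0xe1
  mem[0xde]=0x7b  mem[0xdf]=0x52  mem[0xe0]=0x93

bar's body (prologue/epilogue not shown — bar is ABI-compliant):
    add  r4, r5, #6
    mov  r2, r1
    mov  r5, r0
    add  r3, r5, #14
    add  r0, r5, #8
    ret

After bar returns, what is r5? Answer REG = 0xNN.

REG = 0x26

prologue: push r0 → mem[0xe0]=0x26, sp=0xe0
body[0] add  r4, r5, #6 → r4=0x1c
body[1] mov  r2, r1 → r2=0x03
body[2] mov  r5, r0 → r5=0x26
body[3] add  r3, r5, #14 → r3=0x34
body[4] add  r0, r5, #8 → r0=0x2e
epilogue: pop r0=0x26, sp=0xe1
r5 is caller-saved → body value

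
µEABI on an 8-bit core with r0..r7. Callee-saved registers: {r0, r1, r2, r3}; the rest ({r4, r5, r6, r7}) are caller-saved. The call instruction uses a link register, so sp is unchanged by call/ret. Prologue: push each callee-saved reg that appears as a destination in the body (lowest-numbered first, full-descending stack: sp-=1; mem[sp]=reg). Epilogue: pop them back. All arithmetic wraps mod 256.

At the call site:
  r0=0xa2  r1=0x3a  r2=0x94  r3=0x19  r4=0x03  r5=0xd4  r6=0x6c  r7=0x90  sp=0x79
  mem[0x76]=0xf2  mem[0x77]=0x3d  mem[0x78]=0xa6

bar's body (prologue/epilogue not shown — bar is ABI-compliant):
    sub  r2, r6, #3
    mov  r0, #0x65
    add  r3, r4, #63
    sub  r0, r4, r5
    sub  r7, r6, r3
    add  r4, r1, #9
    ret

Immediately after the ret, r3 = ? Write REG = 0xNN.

prologue: push r0 → mem[0x78]=0xa2, sp=0x78
prologue: push r2 → mem[0x77]=0x94, sp=0x77
prologue: push r3 → mem[0x76]=0x19, sp=0x76
body[0] sub  r2, r6, #3 → r2=0x69
body[1] mov  r0, #0x65 → r0=0x65
body[2] add  r3, r4, #63 → r3=0x42
body[3] sub  r0, r4, r5 → r0=0x2f
body[4] sub  r7, r6, r3 → r7=0x2a
body[5] add  r4, r1, #9 → r4=0x43
epilogue: pop r3=0x19, sp=0x77
epilogue: pop r2=0x94, sp=0x78
epilogue: pop r0=0xa2, sp=0x79
r3 is callee-saved → restored

REG = 0x19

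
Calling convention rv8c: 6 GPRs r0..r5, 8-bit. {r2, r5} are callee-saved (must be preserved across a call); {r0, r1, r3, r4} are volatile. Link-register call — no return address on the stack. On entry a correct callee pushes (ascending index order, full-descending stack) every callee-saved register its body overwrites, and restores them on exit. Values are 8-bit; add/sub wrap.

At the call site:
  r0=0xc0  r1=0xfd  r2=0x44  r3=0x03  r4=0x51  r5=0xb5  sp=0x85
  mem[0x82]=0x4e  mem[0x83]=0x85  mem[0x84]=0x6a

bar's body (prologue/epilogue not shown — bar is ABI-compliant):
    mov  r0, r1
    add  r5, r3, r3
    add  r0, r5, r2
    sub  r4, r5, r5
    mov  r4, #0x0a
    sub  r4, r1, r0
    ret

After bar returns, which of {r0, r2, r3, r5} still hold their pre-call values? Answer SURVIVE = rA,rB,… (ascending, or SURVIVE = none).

prologue: push r5 → mem[0x84]=0xb5, sp=0x84
body[0] mov  r0, r1 → r0=0xfd
body[1] add  r5, r3, r3 → r5=0x06
body[2] add  r0, r5, r2 → r0=0x4a
body[3] sub  r4, r5, r5 → r4=0x00
body[4] mov  r4, #0x0a → r4=0x0a
body[5] sub  r4, r1, r0 → r4=0xb3
epilogue: pop r5=0xb5, sp=0x85
r0: caller-saved, written=True
r2: callee-saved, written=False
r3: caller-saved, written=False
r5: callee-saved, written=True

SURVIVE = r2,r3,r5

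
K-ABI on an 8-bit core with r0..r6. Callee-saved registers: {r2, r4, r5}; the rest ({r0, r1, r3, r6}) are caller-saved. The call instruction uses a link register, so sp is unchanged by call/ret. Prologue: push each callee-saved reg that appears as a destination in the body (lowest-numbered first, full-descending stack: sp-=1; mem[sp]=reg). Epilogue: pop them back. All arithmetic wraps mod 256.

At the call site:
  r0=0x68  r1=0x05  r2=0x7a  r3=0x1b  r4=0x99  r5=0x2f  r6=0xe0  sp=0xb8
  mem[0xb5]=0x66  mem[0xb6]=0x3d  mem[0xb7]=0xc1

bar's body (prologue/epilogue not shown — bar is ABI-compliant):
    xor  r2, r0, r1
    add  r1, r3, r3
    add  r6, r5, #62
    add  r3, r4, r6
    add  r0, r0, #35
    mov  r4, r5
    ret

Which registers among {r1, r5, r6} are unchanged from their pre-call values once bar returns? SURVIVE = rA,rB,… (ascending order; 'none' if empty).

prologue: push r2 -> mem[0xb7]=0x7a, sp=0xb7
prologue: push r4 -> mem[0xb6]=0x99, sp=0xb6
body[0] xor  r2, r0, r1 -> r2=0x6d
body[1] add  r1, r3, r3 -> r1=0x36
body[2] add  r6, r5, #62 -> r6=0x6d
body[3] add  r3, r4, r6 -> r3=0x06
body[4] add  r0, r0, #35 -> r0=0x8b
body[5] mov  r4, r5 -> r4=0x2f
epilogue: pop r4=0x99, sp=0xb7
epilogue: pop r2=0x7a, sp=0xb8
r1: caller-saved, written=True
r5: callee-saved, written=False
r6: caller-saved, written=True

SURVIVE = r5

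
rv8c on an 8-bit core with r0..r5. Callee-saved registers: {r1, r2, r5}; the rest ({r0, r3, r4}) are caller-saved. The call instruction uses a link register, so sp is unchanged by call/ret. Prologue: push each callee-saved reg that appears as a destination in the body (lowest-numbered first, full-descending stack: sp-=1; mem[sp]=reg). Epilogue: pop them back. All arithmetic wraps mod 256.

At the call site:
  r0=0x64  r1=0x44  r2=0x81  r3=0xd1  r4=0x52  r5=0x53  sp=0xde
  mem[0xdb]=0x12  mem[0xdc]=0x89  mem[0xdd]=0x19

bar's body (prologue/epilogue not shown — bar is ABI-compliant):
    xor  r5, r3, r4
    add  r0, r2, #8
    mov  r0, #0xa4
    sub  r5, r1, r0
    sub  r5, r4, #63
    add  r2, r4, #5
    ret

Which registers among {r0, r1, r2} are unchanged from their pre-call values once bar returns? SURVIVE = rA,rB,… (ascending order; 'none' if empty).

SURVIVE = r1,r2

prologue: push r2 → mem[0xdd]=0x81, sp=0xdd
prologue: push r5 → mem[0xdc]=0x53, sp=0xdc
body[0] xor  r5, r3, r4 → r5=0x83
body[1] add  r0, r2, #8 → r0=0x89
body[2] mov  r0, #0xa4 → r0=0xa4
body[3] sub  r5, r1, r0 → r5=0xa0
body[4] sub  r5, r4, #63 → r5=0x13
body[5] add  r2, r4, #5 → r2=0x57
epilogue: pop r5=0x53, sp=0xdd
epilogue: pop r2=0x81, sp=0xde
r0: caller-saved, written=True
r1: callee-saved, written=False
r2: callee-saved, written=True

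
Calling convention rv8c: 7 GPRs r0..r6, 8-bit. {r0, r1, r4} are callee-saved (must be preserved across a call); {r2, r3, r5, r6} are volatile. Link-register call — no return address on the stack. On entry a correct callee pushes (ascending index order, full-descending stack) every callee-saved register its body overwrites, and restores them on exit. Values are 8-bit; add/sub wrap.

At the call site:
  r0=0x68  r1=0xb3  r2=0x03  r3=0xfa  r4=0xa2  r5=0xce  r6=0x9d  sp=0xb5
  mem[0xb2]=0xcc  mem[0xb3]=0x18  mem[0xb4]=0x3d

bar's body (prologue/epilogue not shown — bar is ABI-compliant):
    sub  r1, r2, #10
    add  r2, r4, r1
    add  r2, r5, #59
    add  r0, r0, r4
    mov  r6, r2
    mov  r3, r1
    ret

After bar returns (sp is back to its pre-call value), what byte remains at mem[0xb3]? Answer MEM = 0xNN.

MEM = 0xb3

prologue: push r0 -> mem[0xb4]=0x68, sp=0xb4
prologue: push r1 -> mem[0xb3]=0xb3, sp=0xb3
body[0] sub  r1, r2, #10 -> r1=0xf9
body[1] add  r2, r4, r1 -> r2=0x9b
body[2] add  r2, r5, #59 -> r2=0x09
body[3] add  r0, r0, r4 -> r0=0x0a
body[4] mov  r6, r2 -> r6=0x09
body[5] mov  r3, r1 -> r3=0xf9
epilogue: pop r1=0xb3, sp=0xb4
epilogue: pop r0=0x68, sp=0xb5
prologue pushed ['r0', 'r1'] at ['0xb4', '0xb3']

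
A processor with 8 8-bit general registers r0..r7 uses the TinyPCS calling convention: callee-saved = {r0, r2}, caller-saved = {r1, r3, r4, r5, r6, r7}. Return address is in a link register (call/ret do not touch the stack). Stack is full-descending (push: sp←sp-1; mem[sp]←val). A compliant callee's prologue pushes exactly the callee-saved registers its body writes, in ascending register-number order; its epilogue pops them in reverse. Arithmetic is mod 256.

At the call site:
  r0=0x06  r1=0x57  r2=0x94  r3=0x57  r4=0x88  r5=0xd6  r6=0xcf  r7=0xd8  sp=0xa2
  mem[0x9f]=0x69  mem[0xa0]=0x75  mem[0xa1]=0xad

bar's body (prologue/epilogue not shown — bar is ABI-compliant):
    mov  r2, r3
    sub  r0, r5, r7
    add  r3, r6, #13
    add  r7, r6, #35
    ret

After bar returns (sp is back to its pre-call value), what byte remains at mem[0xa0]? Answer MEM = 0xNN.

MEM = 0x94

prologue: push r0 -> mem[0xa1]=0x06, sp=0xa1
prologue: push r2 -> mem[0xa0]=0x94, sp=0xa0
body[0] mov  r2, r3 -> r2=0x57
body[1] sub  r0, r5, r7 -> r0=0xfe
body[2] add  r3, r6, #13 -> r3=0xdc
body[3] add  r7, r6, #35 -> r7=0xf2
epilogue: pop r2=0x94, sp=0xa1
epilogue: pop r0=0x06, sp=0xa2
prologue pushed ['r0', 'r2'] at ['0xa1', '0xa0']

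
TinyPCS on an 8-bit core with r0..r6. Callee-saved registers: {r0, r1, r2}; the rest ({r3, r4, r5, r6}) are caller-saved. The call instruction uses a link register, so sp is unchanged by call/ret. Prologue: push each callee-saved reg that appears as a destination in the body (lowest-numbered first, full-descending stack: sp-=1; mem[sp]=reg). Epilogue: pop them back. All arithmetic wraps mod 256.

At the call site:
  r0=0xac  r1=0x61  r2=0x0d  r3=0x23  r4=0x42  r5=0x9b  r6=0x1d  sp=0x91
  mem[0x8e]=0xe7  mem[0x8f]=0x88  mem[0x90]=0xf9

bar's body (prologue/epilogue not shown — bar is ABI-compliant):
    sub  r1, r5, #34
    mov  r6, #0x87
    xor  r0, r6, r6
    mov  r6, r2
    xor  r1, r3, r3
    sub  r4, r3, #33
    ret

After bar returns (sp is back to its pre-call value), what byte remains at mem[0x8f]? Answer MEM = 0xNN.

MEM = 0x61

prologue: push r0 → mem[0x90]=0xac, sp=0x90
prologue: push r1 → mem[0x8f]=0x61, sp=0x8f
body[0] sub  r1, r5, #34 → r1=0x79
body[1] mov  r6, #0x87 → r6=0x87
body[2] xor  r0, r6, r6 → r0=0x00
body[3] mov  r6, r2 → r6=0x0d
body[4] xor  r1, r3, r3 → r1=0x00
body[5] sub  r4, r3, #33 → r4=0x02
epilogue: pop r1=0x61, sp=0x90
epilogue: pop r0=0xac, sp=0x91
prologue pushed ['r0', 'r1'] at ['0x90', '0x8f']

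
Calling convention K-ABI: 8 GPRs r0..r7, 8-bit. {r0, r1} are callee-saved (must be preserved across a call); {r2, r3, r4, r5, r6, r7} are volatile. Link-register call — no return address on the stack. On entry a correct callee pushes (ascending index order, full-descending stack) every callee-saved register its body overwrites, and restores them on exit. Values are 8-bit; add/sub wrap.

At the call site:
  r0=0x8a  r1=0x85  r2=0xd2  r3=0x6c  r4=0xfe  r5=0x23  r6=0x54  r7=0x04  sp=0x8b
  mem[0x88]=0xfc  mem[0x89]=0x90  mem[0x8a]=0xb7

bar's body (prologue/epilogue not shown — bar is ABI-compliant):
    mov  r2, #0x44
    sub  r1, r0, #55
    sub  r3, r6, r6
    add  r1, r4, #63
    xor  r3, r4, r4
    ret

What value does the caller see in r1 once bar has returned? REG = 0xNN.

REG = 0x85

prologue: push r1 → mem[0x8a]=0x85, sp=0x8a
body[0] mov  r2, #0x44 → r2=0x44
body[1] sub  r1, r0, #55 → r1=0x53
body[2] sub  r3, r6, r6 → r3=0x00
body[3] add  r1, r4, #63 → r1=0x3d
body[4] xor  r3, r4, r4 → r3=0x00
epilogue: pop r1=0x85, sp=0x8b
r1 is callee-saved → restored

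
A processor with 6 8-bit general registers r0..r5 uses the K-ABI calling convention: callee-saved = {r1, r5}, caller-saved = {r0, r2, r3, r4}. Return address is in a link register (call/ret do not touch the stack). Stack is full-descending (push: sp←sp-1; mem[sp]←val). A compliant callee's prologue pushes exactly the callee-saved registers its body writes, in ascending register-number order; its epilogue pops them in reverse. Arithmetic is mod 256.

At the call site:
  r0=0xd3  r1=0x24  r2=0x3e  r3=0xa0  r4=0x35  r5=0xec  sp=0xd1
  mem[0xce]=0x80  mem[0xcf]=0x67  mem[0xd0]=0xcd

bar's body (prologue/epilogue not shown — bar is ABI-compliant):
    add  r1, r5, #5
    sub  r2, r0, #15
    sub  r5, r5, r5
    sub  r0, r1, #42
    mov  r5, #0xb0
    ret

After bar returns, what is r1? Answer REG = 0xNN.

REG = 0x24

prologue: push r1 -> mem[0xd0]=0x24, sp=0xd0
prologue: push r5 -> mem[0xcf]=0xec, sp=0xcf
body[0] add  r1, r5, #5 -> r1=0xf1
body[1] sub  r2, r0, #15 -> r2=0xc4
body[2] sub  r5, r5, r5 -> r5=0x00
body[3] sub  r0, r1, #42 -> r0=0xc7
body[4] mov  r5, #0xb0 -> r5=0xb0
epilogue: pop r5=0xec, sp=0xd0
epilogue: pop r1=0x24, sp=0xd1
r1 is callee-saved -> restored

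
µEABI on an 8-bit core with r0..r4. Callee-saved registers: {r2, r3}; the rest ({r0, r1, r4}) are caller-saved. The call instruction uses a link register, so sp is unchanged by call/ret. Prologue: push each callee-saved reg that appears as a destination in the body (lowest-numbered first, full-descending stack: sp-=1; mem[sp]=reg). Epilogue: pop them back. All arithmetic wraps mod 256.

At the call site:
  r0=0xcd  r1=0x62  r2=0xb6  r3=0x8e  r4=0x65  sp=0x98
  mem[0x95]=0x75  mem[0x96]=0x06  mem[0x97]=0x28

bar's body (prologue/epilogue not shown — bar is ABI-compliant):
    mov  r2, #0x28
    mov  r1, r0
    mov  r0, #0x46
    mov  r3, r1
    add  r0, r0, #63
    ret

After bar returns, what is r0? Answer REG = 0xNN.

prologue: push r2 → mem[0x97]=0xb6, sp=0x97
prologue: push r3 → mem[0x96]=0x8e, sp=0x96
body[0] mov  r2, #0x28 → r2=0x28
body[1] mov  r1, r0 → r1=0xcd
body[2] mov  r0, #0x46 → r0=0x46
body[3] mov  r3, r1 → r3=0xcd
body[4] add  r0, r0, #63 → r0=0x85
epilogue: pop r3=0x8e, sp=0x97
epilogue: pop r2=0xb6, sp=0x98
r0 is caller-saved → body value

REG = 0x85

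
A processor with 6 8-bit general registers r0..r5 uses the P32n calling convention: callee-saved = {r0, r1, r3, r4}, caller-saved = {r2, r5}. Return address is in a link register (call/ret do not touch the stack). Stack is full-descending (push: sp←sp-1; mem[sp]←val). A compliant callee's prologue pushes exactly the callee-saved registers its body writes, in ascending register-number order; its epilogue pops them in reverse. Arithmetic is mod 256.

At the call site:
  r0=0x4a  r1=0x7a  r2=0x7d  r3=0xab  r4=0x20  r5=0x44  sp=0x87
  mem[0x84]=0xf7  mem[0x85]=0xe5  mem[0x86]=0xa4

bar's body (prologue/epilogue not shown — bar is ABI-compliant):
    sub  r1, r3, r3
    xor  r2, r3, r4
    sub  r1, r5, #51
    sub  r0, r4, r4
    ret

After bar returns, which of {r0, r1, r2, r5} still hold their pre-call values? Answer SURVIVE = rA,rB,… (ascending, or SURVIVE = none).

SURVIVE = r0,r1,r5

prologue: push r0 → mem[0x86]=0x4a, sp=0x86
prologue: push r1 → mem[0x85]=0x7a, sp=0x85
body[0] sub  r1, r3, r3 → r1=0x00
body[1] xor  r2, r3, r4 → r2=0x8b
body[2] sub  r1, r5, #51 → r1=0x11
body[3] sub  r0, r4, r4 → r0=0x00
epilogue: pop r1=0x7a, sp=0x86
epilogue: pop r0=0x4a, sp=0x87
r0: callee-saved, written=True
r1: callee-saved, written=True
r2: caller-saved, written=True
r5: caller-saved, written=False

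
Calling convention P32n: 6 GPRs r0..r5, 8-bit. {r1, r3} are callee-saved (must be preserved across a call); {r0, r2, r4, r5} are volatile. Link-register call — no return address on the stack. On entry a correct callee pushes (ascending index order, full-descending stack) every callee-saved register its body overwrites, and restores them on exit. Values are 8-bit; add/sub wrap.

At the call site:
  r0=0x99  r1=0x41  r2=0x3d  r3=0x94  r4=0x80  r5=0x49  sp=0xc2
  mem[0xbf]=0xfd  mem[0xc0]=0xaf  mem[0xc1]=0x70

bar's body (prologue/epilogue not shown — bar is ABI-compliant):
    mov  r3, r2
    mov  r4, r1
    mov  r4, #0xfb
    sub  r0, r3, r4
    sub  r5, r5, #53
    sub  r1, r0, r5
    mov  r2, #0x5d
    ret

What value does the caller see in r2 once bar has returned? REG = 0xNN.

prologue: push r1 → mem[0xc1]=0x41, sp=0xc1
prologue: push r3 → mem[0xc0]=0x94, sp=0xc0
body[0] mov  r3, r2 → r3=0x3d
body[1] mov  r4, r1 → r4=0x41
body[2] mov  r4, #0xfb → r4=0xfb
body[3] sub  r0, r3, r4 → r0=0x42
body[4] sub  r5, r5, #53 → r5=0x14
body[5] sub  r1, r0, r5 → r1=0x2e
body[6] mov  r2, #0x5d → r2=0x5d
epilogue: pop r3=0x94, sp=0xc1
epilogue: pop r1=0x41, sp=0xc2
r2 is caller-saved → body value

REG = 0x5d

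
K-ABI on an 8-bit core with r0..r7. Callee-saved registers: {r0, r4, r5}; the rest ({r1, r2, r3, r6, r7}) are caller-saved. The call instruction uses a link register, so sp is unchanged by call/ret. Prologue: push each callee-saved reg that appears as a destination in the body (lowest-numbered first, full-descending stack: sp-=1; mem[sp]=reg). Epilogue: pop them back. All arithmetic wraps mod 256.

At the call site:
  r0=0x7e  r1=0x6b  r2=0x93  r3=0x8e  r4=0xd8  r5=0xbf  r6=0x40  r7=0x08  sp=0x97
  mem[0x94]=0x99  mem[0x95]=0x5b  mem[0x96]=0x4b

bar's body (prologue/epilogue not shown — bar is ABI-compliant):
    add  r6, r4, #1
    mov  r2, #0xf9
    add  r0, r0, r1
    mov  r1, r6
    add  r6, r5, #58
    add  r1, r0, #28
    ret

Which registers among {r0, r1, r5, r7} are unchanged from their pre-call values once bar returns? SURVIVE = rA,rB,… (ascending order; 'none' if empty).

prologue: push r0 → mem[0x96]=0x7e, sp=0x96
body[0] add  r6, r4, #1 → r6=0xd9
body[1] mov  r2, #0xf9 → r2=0xf9
body[2] add  r0, r0, r1 → r0=0xe9
body[3] mov  r1, r6 → r1=0xd9
body[4] add  r6, r5, #58 → r6=0xf9
body[5] add  r1, r0, #28 → r1=0x05
epilogue: pop r0=0x7e, sp=0x97
r0: callee-saved, written=True
r1: caller-saved, written=True
r5: callee-saved, written=False
r7: caller-saved, written=False

SURVIVE = r0,r5,r7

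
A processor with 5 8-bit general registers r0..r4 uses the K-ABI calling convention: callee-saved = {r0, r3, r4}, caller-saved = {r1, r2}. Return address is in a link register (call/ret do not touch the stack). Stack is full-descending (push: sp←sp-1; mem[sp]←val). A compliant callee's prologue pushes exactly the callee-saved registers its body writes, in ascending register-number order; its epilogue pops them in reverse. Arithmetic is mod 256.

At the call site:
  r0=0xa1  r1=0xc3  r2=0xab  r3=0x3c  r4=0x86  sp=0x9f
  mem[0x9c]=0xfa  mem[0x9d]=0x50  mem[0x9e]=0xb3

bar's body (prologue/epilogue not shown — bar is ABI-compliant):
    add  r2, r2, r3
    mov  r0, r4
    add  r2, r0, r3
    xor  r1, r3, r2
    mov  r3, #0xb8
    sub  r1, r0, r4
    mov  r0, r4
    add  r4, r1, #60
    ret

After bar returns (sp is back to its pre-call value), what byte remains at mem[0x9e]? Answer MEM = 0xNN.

MEM = 0xa1

prologue: push r0 -> mem[0x9e]=0xa1, sp=0x9e
prologue: push r3 -> mem[0x9d]=0x3c, sp=0x9d
prologue: push r4 -> mem[0x9c]=0x86, sp=0x9c
body[0] add  r2, r2, r3 -> r2=0xe7
body[1] mov  r0, r4 -> r0=0x86
body[2] add  r2, r0, r3 -> r2=0xc2
body[3] xor  r1, r3, r2 -> r1=0xfe
body[4] mov  r3, #0xb8 -> r3=0xb8
body[5] sub  r1, r0, r4 -> r1=0x00
body[6] mov  r0, r4 -> r0=0x86
body[7] add  r4, r1, #60 -> r4=0x3c
epilogue: pop r4=0x86, sp=0x9d
epilogue: pop r3=0x3c, sp=0x9e
epilogue: pop r0=0xa1, sp=0x9f
prologue pushed ['r0', 'r3', 'r4'] at ['0x9e', '0x9d', '0x9c']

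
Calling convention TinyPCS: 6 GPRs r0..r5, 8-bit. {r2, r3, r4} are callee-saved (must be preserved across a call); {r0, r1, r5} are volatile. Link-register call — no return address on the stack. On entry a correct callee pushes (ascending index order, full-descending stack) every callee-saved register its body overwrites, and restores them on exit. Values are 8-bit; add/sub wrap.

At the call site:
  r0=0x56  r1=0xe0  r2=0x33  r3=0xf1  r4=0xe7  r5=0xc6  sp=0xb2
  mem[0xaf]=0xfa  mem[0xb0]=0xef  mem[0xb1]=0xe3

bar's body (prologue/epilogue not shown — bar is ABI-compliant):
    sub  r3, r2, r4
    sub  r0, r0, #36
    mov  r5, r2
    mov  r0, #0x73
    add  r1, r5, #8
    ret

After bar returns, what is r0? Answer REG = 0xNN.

REG = 0x73

prologue: push r3 → mem[0xb1]=0xf1, sp=0xb1
body[0] sub  r3, r2, r4 → r3=0x4c
body[1] sub  r0, r0, #36 → r0=0x32
body[2] mov  r5, r2 → r5=0x33
body[3] mov  r0, #0x73 → r0=0x73
body[4] add  r1, r5, #8 → r1=0x3b
epilogue: pop r3=0xf1, sp=0xb2
r0 is caller-saved → body value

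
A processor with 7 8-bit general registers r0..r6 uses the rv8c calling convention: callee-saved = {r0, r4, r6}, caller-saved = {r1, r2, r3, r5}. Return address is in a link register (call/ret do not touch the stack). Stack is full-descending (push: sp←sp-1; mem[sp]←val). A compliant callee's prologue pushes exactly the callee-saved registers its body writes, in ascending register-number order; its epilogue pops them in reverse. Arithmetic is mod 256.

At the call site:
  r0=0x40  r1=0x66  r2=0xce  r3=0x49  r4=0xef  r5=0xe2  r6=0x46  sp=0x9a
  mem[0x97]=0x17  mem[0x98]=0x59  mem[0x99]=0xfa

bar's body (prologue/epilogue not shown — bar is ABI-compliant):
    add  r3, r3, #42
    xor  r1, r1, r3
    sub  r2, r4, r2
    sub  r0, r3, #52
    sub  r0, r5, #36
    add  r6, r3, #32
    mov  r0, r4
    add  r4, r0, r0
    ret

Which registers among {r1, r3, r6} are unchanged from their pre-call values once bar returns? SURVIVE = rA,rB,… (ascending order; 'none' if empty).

SURVIVE = r6

prologue: push r0 → mem[0x99]=0x40, sp=0x99
prologue: push r4 → mem[0x98]=0xef, sp=0x98
prologue: push r6 → mem[0x97]=0x46, sp=0x97
body[0] add  r3, r3, #42 → r3=0x73
body[1] xor  r1, r1, r3 → r1=0x15
body[2] sub  r2, r4, r2 → r2=0x21
body[3] sub  r0, r3, #52 → r0=0x3f
body[4] sub  r0, r5, #36 → r0=0xbe
body[5] add  r6, r3, #32 → r6=0x93
body[6] mov  r0, r4 → r0=0xef
body[7] add  r4, r0, r0 → r4=0xde
epilogue: pop r6=0x46, sp=0x98
epilogue: pop r4=0xef, sp=0x99
epilogue: pop r0=0x40, sp=0x9a
r1: caller-saved, written=True
r3: caller-saved, written=True
r6: callee-saved, written=True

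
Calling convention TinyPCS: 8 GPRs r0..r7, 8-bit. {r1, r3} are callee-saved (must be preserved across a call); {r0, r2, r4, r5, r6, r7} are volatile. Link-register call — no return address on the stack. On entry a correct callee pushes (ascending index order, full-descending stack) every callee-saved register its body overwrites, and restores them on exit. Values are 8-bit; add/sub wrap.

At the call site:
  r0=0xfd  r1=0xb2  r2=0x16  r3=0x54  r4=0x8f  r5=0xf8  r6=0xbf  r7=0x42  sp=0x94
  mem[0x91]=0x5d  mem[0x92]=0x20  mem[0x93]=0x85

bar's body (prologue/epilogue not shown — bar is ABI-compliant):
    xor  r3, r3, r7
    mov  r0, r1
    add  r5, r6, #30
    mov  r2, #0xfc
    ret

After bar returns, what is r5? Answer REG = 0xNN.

prologue: push r3 → mem[0x93]=0x54, sp=0x93
body[0] xor  r3, r3, r7 → r3=0x16
body[1] mov  r0, r1 → r0=0xb2
body[2] add  r5, r6, #30 → r5=0xdd
body[3] mov  r2, #0xfc → r2=0xfc
epilogue: pop r3=0x54, sp=0x94
r5 is caller-saved → body value

REG = 0xdd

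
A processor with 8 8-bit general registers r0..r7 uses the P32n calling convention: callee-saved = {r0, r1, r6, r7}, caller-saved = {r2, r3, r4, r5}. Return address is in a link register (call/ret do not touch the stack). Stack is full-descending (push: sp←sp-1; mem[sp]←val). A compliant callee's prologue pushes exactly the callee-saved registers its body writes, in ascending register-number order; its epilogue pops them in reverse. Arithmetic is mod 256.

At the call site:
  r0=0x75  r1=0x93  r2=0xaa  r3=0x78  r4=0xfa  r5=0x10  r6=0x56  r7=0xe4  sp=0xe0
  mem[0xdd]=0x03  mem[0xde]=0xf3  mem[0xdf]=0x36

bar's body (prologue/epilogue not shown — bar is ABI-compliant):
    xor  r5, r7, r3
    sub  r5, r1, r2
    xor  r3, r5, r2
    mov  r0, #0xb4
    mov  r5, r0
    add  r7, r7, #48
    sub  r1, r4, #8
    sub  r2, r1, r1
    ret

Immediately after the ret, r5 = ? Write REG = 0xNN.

prologue: push r0 → mem[0xdf]=0x75, sp=0xdf
prologue: push r1 → mem[0xde]=0x93, sp=0xde
prologue: push r7 → mem[0xdd]=0xe4, sp=0xdd
body[0] xor  r5, r7, r3 → r5=0x9c
body[1] sub  r5, r1, r2 → r5=0xe9
body[2] xor  r3, r5, r2 → r3=0x43
body[3] mov  r0, #0xb4 → r0=0xb4
body[4] mov  r5, r0 → r5=0xb4
body[5] add  r7, r7, #48 → r7=0x14
body[6] sub  r1, r4, #8 → r1=0xf2
body[7] sub  r2, r1, r1 → r2=0x00
epilogue: pop r7=0xe4, sp=0xde
epilogue: pop r1=0x93, sp=0xdf
epilogue: pop r0=0x75, sp=0xe0
r5 is caller-saved → body value

REG = 0xb4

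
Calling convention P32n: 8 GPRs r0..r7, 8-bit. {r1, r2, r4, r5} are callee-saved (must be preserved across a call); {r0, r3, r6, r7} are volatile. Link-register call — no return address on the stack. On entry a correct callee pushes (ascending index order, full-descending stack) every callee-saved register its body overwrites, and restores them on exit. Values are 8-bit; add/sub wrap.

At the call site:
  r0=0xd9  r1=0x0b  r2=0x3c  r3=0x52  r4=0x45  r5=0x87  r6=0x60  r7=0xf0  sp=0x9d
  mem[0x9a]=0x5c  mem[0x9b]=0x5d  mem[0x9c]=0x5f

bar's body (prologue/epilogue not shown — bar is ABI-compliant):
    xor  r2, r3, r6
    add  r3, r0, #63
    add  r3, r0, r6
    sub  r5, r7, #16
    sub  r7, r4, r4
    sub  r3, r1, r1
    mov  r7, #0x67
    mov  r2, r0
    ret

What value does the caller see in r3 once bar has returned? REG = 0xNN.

prologue: push r2 -> mem[0x9c]=0x3c, sp=0x9c
prologue: push r5 -> mem[0x9b]=0x87, sp=0x9b
body[0] xor  r2, r3, r6 -> r2=0x32
body[1] add  r3, r0, #63 -> r3=0x18
body[2] add  r3, r0, r6 -> r3=0x39
body[3] sub  r5, r7, #16 -> r5=0xe0
body[4] sub  r7, r4, r4 -> r7=0x00
body[5] sub  r3, r1, r1 -> r3=0x00
body[6] mov  r7, #0x67 -> r7=0x67
body[7] mov  r2, r0 -> r2=0xd9
epilogue: pop r5=0x87, sp=0x9c
epilogue: pop r2=0x3c, sp=0x9d
r3 is caller-saved -> body value

REG = 0x00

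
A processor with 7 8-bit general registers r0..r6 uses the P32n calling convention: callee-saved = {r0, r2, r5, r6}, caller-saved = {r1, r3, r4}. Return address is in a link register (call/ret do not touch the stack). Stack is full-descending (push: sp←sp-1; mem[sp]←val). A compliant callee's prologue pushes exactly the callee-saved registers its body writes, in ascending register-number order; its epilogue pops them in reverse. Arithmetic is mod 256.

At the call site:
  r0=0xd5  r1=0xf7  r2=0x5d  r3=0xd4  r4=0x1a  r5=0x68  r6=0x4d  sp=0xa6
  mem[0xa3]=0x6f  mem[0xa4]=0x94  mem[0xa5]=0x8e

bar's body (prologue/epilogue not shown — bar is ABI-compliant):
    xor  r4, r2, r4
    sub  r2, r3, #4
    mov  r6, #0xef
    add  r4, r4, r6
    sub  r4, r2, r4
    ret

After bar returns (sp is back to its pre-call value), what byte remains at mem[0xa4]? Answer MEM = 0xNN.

MEM = 0x4d

prologue: push r2 -> mem[0xa5]=0x5d, sp=0xa5
prologue: push r6 -> mem[0xa4]=0x4d, sp=0xa4
body[0] xor  r4, r2, r4 -> r4=0x47
body[1] sub  r2, r3, #4 -> r2=0xd0
body[2] mov  r6, #0xef -> r6=0xef
body[3] add  r4, r4, r6 -> r4=0x36
body[4] sub  r4, r2, r4 -> r4=0x9a
epilogue: pop r6=0x4d, sp=0xa5
epilogue: pop r2=0x5d, sp=0xa6
prologue pushed ['r2', 'r6'] at ['0xa5', '0xa4']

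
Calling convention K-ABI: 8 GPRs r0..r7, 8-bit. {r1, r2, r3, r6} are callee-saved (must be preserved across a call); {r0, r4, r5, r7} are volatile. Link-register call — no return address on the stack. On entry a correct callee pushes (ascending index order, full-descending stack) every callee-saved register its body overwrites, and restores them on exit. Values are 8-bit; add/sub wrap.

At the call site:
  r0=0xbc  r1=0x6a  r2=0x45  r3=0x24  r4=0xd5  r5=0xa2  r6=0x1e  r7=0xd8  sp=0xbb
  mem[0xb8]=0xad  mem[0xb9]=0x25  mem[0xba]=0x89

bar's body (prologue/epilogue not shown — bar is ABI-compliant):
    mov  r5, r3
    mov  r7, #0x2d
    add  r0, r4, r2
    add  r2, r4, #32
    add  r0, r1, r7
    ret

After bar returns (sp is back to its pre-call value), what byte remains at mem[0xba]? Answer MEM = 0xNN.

prologue: push r2 → mem[0xba]=0x45, sp=0xba
body[0] mov  r5, r3 → r5=0x24
body[1] mov  r7, #0x2d → r7=0x2d
body[2] add  r0, r4, r2 → r0=0x1a
body[3] add  r2, r4, #32 → r2=0xf5
body[4] add  r0, r1, r7 → r0=0x97
epilogue: pop r2=0x45, sp=0xbb
prologue pushed ['r2'] at ['0xba']

MEM = 0x45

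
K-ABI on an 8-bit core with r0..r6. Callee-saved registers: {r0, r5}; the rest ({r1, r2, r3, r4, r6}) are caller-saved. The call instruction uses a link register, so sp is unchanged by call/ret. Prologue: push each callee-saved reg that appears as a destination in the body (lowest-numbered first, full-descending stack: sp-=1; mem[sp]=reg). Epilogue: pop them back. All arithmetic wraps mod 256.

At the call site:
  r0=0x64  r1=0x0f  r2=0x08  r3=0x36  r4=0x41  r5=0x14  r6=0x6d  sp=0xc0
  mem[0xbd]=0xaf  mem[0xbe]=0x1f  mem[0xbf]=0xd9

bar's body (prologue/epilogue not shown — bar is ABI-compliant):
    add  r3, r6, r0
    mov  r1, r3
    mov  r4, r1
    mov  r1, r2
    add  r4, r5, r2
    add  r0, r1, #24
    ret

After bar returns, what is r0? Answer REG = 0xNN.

REG = 0x64

prologue: push r0 → mem[0xbf]=0x64, sp=0xbf
body[0] add  r3, r6, r0 → r3=0xd1
body[1] mov  r1, r3 → r1=0xd1
body[2] mov  r4, r1 → r4=0xd1
body[3] mov  r1, r2 → r1=0x08
body[4] add  r4, r5, r2 → r4=0x1c
body[5] add  r0, r1, #24 → r0=0x20
epilogue: pop r0=0x64, sp=0xc0
r0 is callee-saved → restored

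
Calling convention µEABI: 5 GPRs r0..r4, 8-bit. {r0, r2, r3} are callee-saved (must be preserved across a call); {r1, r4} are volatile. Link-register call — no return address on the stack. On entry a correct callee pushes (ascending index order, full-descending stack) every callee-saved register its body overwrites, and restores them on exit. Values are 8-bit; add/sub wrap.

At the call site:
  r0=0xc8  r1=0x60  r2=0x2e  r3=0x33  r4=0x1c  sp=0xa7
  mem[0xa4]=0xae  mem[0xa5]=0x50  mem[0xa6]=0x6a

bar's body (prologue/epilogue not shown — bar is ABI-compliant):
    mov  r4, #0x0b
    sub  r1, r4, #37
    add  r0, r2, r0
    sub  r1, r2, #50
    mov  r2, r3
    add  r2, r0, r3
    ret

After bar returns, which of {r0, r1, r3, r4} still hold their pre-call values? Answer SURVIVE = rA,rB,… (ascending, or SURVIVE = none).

SURVIVE = r0,r3

prologue: push r0 → mem[0xa6]=0xc8, sp=0xa6
prologue: push r2 → mem[0xa5]=0x2e, sp=0xa5
body[0] mov  r4, #0x0b → r4=0x0b
body[1] sub  r1, r4, #37 → r1=0xe6
body[2] add  r0, r2, r0 → r0=0xf6
body[3] sub  r1, r2, #50 → r1=0xfc
body[4] mov  r2, r3 → r2=0x33
body[5] add  r2, r0, r3 → r2=0x29
epilogue: pop r2=0x2e, sp=0xa6
epilogue: pop r0=0xc8, sp=0xa7
r0: callee-saved, written=True
r1: caller-saved, written=True
r3: callee-saved, written=False
r4: caller-saved, written=True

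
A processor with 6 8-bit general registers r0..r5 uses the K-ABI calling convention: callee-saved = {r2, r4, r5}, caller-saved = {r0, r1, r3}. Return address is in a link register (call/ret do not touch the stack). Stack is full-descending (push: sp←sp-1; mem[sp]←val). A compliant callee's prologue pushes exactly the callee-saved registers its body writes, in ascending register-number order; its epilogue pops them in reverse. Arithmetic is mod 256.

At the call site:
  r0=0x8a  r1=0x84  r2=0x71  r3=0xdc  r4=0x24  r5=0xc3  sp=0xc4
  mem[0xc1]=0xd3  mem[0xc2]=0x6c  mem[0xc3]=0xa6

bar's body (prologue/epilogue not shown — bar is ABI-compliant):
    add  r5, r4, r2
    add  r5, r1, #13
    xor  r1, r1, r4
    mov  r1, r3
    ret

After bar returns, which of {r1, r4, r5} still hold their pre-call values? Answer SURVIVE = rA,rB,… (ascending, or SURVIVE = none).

SURVIVE = r4,r5

prologue: push r5 -> mem[0xc3]=0xc3, sp=0xc3
body[0] add  r5, r4, r2 -> r5=0x95
body[1] add  r5, r1, #13 -> r5=0x91
body[2] xor  r1, r1, r4 -> r1=0xa0
body[3] mov  r1, r3 -> r1=0xdc
epilogue: pop r5=0xc3, sp=0xc4
r1: caller-saved, written=True
r4: callee-saved, written=False
r5: callee-saved, written=True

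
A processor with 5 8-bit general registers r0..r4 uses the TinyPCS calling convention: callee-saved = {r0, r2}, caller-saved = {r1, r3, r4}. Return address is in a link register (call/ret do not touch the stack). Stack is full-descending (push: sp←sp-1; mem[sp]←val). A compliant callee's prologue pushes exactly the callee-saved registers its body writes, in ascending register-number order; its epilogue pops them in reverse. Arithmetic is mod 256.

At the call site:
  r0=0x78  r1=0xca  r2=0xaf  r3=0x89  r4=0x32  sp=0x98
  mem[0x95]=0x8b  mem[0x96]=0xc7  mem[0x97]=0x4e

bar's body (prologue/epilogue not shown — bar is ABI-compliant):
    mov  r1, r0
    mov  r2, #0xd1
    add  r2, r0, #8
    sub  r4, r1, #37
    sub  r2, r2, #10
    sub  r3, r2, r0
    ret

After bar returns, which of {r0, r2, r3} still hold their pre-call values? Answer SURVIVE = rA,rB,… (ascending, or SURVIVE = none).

SURVIVE = r0,r2

prologue: push r2 -> mem[0x97]=0xaf, sp=0x97
body[0] mov  r1, r0 -> r1=0x78
body[1] mov  r2, #0xd1 -> r2=0xd1
body[2] add  r2, r0, #8 -> r2=0x80
body[3] sub  r4, r1, #37 -> r4=0x53
body[4] sub  r2, r2, #10 -> r2=0x76
body[5] sub  r3, r2, r0 -> r3=0xfe
epilogue: pop r2=0xaf, sp=0x98
r0: callee-saved, written=False
r2: callee-saved, written=True
r3: caller-saved, written=True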